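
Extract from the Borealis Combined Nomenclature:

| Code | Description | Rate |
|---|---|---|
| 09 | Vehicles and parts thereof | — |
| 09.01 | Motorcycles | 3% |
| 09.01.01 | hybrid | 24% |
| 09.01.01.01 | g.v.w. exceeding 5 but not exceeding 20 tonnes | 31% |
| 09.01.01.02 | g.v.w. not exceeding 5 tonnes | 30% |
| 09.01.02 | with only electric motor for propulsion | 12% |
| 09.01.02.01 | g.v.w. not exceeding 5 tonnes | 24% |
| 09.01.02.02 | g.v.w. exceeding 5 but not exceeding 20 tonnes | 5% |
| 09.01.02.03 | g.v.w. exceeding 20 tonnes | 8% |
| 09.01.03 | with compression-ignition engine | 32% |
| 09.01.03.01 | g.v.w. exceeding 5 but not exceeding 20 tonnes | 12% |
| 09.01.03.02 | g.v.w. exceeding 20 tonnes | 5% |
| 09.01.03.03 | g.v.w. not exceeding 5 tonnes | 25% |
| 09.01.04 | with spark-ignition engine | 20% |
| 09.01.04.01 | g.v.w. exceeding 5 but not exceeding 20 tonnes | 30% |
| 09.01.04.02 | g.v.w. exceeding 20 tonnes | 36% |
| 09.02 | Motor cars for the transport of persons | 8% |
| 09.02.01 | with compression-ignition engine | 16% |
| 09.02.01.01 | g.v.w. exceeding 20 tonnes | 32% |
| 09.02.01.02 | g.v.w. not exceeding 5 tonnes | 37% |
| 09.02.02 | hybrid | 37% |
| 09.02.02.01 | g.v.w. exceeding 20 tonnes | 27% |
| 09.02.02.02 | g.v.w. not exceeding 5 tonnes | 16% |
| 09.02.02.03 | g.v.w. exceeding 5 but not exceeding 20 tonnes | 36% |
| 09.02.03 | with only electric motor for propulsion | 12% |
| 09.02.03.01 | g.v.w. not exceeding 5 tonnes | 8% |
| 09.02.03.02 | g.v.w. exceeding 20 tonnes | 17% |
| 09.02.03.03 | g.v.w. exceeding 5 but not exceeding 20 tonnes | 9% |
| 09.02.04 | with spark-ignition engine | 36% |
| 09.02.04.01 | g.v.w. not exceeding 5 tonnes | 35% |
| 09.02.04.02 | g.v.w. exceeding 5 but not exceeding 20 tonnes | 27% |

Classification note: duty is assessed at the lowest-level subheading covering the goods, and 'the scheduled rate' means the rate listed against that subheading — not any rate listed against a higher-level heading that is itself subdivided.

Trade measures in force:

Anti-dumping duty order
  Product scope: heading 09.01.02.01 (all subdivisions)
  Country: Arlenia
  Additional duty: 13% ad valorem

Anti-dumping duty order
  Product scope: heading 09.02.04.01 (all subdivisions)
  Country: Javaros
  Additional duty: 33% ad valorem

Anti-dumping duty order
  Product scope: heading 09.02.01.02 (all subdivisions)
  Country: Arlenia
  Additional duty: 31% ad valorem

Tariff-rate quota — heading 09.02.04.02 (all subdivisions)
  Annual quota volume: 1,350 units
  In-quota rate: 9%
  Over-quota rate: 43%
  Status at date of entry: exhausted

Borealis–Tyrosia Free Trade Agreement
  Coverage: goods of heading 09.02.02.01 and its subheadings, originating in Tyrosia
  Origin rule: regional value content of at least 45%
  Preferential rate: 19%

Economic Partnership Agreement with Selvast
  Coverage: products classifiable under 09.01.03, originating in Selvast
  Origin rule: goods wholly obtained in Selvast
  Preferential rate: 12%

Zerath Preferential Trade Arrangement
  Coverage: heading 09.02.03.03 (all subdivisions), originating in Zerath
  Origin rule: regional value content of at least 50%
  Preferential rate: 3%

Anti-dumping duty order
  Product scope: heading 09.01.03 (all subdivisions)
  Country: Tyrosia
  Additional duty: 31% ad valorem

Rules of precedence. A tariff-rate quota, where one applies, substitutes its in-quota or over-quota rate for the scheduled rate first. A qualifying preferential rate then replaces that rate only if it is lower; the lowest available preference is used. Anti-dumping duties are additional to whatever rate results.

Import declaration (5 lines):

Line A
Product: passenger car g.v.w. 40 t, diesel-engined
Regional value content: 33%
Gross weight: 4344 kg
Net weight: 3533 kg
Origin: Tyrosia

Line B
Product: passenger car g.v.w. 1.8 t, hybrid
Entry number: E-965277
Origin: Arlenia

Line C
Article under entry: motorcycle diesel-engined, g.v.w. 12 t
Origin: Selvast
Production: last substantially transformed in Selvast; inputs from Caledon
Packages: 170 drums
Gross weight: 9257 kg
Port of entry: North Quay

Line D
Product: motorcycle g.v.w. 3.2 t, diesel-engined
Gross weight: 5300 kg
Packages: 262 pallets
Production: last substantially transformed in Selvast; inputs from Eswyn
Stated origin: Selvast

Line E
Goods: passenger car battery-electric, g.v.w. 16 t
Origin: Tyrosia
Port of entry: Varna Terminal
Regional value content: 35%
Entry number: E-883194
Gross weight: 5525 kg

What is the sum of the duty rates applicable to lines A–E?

94%

Line A: passenger car → 09.02; diesel-engined → 09.02.01; g.v.w. 40 t → 09.02.01.01. Scheduled 32%. Tyrosia agreement on 09.02.02.01: 09.02.01.01 not covered. → 32%.
Line B: passenger car → 09.02; hybrid → 09.02.02; g.v.w. 1.8 t → 09.02.02.02. Scheduled 16%. No special measure applies. → 16%.
Line C: motorcycle → 09.01; diesel-engined → 09.01.03; g.v.w. 12 t → 09.01.03.01. Scheduled 12%. Selvast agreement on 09.01.03: not wholly obtained. → 12%.
Line D: motorcycle → 09.01; diesel-engined → 09.01.03; g.v.w. 3.2 t → 09.01.03.03. Scheduled 25%. Selvast agreement on 09.01.03: not wholly obtained. → 25%.
Line E: passenger car → 09.02; battery-electric → 09.02.03; g.v.w. 16 t → 09.02.03.03. Scheduled 9%. Tyrosia agreement on 09.02.02.01: 09.02.03.03 not covered. → 9%.
Sum: 32% + 16% + 12% + 25% + 9% = 94%.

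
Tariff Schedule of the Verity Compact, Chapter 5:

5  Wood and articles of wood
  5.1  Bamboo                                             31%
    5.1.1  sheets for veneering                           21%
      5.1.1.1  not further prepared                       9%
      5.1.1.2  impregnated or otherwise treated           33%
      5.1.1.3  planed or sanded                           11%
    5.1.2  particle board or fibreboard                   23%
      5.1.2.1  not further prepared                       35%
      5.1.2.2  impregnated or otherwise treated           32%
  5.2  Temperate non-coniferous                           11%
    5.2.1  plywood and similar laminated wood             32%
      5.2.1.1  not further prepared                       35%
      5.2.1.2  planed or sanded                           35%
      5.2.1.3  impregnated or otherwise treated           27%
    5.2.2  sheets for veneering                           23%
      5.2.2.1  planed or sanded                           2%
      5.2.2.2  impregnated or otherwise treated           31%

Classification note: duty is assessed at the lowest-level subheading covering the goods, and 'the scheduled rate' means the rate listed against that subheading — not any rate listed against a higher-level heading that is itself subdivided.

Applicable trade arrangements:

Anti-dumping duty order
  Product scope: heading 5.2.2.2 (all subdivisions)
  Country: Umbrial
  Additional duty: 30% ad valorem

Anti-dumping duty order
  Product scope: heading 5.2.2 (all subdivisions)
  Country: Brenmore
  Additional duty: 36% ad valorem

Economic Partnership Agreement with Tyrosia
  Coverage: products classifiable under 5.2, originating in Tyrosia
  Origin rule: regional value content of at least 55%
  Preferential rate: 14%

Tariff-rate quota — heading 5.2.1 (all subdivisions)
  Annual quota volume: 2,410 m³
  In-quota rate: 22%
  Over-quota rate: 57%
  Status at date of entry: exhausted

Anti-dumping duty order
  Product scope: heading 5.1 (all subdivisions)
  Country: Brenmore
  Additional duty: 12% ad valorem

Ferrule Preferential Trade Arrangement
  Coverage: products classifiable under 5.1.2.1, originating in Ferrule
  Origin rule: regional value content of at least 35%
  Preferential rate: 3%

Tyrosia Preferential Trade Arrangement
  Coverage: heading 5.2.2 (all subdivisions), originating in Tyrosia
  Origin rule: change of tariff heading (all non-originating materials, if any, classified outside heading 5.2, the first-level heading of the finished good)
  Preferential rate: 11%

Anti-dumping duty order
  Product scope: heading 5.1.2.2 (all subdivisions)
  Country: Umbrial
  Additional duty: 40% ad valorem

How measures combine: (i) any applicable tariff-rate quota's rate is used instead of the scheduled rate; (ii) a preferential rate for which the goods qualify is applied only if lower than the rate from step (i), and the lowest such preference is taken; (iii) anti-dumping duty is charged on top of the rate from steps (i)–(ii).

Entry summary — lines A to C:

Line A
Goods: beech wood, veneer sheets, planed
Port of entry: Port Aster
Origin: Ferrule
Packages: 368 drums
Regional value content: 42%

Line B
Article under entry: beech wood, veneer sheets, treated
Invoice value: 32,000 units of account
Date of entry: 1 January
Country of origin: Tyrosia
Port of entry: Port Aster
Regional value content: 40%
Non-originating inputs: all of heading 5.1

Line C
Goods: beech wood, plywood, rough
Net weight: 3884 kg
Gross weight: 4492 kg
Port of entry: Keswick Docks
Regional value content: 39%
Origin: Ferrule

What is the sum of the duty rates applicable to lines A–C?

Line A: beech → 5.2; veneer sheets → 5.2.2; planed → 5.2.2.1. Scheduled 2%. Ferrule agreement on 5.1.2.1: 5.2.2.1 not covered. → 2%.
Line B: beech → 5.2; veneer sheets → 5.2.2; treated → 5.2.2.2. Scheduled 31%. Tyrosia agreement on 5.2: RVC < 55%; Tyrosia agreement on 5.2.2: CTH met → 11% available; preferential 11%. → 11%.
Line C: beech → 5.2; plywood → 5.2.1; rough → 5.2.1.1. Scheduled 35%. quota on 5.2.1 exhausted → over-quota 57%; Ferrule agreement on 5.1.2.1: 5.2.1.1 not covered. → 57%.
Sum: 2% + 11% + 57% = 70%.

70%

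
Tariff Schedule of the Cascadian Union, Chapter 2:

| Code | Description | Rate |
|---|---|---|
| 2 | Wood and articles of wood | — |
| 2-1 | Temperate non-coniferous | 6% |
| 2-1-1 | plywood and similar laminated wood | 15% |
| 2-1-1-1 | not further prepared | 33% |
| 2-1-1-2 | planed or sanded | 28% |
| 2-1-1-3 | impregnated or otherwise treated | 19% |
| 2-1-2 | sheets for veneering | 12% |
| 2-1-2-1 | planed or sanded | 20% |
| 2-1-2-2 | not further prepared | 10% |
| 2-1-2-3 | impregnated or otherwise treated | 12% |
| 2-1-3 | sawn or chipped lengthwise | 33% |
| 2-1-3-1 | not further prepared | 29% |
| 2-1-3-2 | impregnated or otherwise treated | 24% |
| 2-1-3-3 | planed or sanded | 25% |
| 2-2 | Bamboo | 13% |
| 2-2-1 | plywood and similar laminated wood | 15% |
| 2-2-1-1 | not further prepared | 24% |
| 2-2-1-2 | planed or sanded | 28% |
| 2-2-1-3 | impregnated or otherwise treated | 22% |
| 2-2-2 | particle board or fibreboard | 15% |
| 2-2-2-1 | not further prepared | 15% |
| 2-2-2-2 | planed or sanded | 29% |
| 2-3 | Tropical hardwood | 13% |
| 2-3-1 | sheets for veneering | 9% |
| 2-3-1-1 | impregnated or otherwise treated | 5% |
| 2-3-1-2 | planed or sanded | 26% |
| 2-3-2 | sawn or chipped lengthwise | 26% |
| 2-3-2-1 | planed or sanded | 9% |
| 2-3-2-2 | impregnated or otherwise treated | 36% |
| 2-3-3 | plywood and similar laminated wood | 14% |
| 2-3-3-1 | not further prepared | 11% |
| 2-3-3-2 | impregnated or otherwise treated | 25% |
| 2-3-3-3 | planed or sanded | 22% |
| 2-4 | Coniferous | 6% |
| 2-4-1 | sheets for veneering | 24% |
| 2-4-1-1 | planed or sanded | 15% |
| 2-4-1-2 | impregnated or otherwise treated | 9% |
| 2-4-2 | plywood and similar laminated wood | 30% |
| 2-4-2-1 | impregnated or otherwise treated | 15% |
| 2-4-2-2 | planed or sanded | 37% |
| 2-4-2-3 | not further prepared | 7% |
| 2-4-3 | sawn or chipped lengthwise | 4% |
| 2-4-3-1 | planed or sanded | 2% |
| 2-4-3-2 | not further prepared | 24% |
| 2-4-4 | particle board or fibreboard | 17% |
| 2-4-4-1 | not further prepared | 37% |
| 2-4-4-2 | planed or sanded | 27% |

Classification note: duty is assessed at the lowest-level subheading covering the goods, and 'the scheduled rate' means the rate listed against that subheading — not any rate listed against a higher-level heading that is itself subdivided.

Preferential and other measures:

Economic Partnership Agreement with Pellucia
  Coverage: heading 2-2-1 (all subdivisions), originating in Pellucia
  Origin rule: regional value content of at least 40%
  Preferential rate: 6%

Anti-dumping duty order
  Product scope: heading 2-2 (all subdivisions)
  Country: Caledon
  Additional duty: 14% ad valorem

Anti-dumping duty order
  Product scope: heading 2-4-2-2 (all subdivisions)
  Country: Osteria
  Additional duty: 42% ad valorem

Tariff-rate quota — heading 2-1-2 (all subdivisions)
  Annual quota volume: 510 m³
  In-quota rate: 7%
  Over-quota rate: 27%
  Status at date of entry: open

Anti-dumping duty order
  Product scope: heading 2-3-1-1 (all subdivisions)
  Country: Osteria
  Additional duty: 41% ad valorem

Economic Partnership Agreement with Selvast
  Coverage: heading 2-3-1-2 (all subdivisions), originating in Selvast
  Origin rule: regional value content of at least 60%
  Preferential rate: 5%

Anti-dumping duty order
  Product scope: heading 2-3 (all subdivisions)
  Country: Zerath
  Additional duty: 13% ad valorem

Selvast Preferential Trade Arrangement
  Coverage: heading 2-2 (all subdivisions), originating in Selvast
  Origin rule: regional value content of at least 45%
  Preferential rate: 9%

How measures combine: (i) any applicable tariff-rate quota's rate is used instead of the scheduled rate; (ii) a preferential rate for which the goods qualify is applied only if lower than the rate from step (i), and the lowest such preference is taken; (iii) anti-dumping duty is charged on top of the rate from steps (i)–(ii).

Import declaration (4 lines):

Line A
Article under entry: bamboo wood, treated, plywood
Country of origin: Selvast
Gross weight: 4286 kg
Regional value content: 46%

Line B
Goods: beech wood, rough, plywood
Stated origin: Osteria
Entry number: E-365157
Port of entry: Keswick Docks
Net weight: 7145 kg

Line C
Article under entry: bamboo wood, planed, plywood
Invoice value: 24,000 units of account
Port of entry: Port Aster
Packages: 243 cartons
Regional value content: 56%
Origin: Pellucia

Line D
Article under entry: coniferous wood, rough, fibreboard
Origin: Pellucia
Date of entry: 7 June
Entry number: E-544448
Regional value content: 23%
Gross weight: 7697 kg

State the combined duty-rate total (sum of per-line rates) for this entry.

Line A: bamboo → 2-2; plywood → 2-2-1; treated → 2-2-1-3. Scheduled 22%. Selvast agreement on 2-3-1-2: 2-2-1-3 not covered; Selvast agreement on 2-2: RVC ≥ 45% → 9% available; preferential 9%. → 9%.
Line B: beech → 2-1; plywood → 2-1-1; rough → 2-1-1-1. Scheduled 33%. No special measure applies. → 33%.
Line C: bamboo → 2-2; plywood → 2-2-1; planed → 2-2-1-2. Scheduled 28%. Pellucia agreement on 2-2-1: RVC ≥ 40% → 6% available; preferential 6%. → 6%.
Line D: coniferous → 2-4; fibreboard → 2-4-4; rough → 2-4-4-1. Scheduled 37%. Pellucia agreement on 2-2-1: 2-4-4-1 not covered. → 37%.
Sum: 9% + 33% + 6% + 37% = 85%.

85%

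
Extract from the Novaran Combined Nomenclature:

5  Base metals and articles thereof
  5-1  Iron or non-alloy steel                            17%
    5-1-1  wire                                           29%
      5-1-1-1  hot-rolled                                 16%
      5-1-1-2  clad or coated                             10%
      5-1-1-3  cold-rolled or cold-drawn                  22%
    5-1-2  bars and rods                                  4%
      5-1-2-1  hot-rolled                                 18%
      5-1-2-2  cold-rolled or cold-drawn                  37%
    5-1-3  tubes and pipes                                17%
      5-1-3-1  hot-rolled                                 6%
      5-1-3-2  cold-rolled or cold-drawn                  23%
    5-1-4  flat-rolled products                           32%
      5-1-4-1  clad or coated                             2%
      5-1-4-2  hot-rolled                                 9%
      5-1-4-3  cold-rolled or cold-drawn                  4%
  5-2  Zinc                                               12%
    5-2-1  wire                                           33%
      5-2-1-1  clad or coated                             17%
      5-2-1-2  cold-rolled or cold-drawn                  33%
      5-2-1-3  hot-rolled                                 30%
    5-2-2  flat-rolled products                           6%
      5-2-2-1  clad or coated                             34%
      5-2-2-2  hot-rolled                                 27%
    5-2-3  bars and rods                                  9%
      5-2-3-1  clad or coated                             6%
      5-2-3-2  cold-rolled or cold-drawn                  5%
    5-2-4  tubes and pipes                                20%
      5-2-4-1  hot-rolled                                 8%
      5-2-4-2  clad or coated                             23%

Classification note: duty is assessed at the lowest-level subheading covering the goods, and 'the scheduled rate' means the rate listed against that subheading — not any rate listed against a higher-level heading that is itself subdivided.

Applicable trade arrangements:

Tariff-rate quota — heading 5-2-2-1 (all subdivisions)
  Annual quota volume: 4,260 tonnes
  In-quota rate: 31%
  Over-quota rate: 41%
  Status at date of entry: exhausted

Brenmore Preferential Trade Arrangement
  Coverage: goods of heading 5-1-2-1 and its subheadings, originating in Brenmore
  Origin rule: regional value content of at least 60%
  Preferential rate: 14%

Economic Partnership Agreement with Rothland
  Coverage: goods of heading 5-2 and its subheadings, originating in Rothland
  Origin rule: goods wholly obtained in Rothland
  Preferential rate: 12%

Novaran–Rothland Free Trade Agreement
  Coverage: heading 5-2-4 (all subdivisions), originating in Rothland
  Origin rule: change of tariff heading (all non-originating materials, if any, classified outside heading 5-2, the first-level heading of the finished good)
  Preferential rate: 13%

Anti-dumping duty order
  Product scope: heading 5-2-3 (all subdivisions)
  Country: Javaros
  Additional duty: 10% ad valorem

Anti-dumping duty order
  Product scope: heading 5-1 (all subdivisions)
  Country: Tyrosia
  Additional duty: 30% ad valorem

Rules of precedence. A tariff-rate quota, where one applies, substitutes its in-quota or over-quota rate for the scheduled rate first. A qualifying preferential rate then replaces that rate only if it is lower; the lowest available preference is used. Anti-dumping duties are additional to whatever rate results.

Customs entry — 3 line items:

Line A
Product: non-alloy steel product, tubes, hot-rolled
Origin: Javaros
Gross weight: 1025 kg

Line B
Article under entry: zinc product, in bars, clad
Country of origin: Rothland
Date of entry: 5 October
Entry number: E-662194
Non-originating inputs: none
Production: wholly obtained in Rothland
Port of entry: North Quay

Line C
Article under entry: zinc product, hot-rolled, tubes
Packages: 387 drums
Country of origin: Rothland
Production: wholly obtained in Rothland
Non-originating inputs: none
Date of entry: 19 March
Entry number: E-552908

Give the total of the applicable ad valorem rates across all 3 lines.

Line A: non-alloy steel → 5-1; tubes → 5-1-3; hot-rolled → 5-1-3-1. Scheduled 6%. No special measure applies. → 6%.
Line B: zinc → 5-2; in bars → 5-2-3; clad → 5-2-3-1. Scheduled 6%. Rothland agreement on 5-2: wholly obtained → 12% available; Rothland agreement on 5-2-4: 5-2-3-1 not covered; preference 12% not lower than 6% → no reduction. → 6%.
Line C: zinc → 5-2; tubes → 5-2-4; hot-rolled → 5-2-4-1. Scheduled 8%. Rothland agreement on 5-2: wholly obtained → 12% available; Rothland agreement on 5-2-4: CTH met → 13% available; preference 12% not lower than 8% → no reduction. → 8%.
Sum: 6% + 6% + 8% = 20%.

20%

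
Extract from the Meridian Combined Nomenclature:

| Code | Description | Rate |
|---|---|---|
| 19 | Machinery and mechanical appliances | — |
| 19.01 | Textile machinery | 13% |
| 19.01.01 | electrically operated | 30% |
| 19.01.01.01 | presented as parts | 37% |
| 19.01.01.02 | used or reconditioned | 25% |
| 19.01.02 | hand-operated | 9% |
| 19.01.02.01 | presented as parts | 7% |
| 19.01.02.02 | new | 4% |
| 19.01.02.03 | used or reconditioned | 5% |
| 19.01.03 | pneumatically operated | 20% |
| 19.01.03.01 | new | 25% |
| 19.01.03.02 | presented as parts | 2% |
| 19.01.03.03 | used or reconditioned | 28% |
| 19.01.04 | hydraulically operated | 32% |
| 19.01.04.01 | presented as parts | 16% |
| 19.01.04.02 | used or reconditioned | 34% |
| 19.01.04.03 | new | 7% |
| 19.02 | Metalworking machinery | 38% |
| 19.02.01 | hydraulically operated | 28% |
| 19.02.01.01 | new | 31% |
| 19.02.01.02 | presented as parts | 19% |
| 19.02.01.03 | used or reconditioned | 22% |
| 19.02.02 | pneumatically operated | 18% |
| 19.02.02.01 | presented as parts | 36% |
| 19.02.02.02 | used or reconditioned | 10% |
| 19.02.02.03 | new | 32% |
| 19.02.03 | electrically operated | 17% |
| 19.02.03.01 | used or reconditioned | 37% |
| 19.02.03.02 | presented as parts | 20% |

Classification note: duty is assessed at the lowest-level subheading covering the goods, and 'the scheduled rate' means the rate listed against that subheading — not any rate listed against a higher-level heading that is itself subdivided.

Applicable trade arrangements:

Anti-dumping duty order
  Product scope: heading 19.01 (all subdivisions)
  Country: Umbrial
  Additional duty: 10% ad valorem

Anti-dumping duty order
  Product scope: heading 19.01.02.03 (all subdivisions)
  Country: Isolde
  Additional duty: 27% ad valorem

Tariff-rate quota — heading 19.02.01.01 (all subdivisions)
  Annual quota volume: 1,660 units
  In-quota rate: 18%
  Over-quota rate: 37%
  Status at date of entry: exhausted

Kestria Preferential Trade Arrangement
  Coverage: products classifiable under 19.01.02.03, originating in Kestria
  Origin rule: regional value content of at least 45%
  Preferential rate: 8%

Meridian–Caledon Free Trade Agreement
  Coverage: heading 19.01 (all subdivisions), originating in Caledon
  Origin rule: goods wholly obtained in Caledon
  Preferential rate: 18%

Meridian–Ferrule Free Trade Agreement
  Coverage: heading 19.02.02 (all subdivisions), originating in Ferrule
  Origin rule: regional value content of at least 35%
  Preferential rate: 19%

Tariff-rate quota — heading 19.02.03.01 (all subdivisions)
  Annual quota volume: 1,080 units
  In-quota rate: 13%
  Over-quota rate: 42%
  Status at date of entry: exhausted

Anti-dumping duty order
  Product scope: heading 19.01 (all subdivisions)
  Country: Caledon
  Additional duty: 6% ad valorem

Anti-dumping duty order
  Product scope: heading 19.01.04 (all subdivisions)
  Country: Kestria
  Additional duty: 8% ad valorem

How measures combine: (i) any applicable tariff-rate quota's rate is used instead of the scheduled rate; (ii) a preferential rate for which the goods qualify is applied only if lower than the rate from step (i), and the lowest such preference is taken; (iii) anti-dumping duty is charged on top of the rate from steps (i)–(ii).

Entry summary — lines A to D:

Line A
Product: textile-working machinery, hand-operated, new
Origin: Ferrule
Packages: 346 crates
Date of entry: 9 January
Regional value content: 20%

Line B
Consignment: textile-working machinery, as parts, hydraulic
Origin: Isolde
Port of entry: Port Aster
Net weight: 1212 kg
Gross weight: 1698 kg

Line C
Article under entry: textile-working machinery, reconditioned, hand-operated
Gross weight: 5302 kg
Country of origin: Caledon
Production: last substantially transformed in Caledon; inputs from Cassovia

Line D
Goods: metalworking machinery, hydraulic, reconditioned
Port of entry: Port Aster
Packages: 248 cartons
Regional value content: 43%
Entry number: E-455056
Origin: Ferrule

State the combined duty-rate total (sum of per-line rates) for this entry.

53%

Line A: textile-working → 19.01; hand-operated → 19.01.02; new → 19.01.02.02. Scheduled 4%. Ferrule agreement on 19.02.02: 19.01.02.02 not covered. → 4%.
Line B: textile-working → 19.01; hydraulic → 19.01.04; as parts → 19.01.04.01. Scheduled 16%. No special measure applies. → 16%.
Line C: textile-working → 19.01; hand-operated → 19.01.02; reconditioned → 19.01.02.03. Scheduled 5%. Caledon agreement on 19.01: not wholly obtained; anti-dumping (Caledon, 19.01): +6%; total 5% + 6% = 11%. → 11%.
Line D: metalworking → 19.02; hydraulic → 19.02.01; reconditioned → 19.02.01.03. Scheduled 22%. Ferrule agreement on 19.02.02: 19.02.01.03 not covered. → 22%.
Sum: 4% + 16% + 11% + 22% = 53%.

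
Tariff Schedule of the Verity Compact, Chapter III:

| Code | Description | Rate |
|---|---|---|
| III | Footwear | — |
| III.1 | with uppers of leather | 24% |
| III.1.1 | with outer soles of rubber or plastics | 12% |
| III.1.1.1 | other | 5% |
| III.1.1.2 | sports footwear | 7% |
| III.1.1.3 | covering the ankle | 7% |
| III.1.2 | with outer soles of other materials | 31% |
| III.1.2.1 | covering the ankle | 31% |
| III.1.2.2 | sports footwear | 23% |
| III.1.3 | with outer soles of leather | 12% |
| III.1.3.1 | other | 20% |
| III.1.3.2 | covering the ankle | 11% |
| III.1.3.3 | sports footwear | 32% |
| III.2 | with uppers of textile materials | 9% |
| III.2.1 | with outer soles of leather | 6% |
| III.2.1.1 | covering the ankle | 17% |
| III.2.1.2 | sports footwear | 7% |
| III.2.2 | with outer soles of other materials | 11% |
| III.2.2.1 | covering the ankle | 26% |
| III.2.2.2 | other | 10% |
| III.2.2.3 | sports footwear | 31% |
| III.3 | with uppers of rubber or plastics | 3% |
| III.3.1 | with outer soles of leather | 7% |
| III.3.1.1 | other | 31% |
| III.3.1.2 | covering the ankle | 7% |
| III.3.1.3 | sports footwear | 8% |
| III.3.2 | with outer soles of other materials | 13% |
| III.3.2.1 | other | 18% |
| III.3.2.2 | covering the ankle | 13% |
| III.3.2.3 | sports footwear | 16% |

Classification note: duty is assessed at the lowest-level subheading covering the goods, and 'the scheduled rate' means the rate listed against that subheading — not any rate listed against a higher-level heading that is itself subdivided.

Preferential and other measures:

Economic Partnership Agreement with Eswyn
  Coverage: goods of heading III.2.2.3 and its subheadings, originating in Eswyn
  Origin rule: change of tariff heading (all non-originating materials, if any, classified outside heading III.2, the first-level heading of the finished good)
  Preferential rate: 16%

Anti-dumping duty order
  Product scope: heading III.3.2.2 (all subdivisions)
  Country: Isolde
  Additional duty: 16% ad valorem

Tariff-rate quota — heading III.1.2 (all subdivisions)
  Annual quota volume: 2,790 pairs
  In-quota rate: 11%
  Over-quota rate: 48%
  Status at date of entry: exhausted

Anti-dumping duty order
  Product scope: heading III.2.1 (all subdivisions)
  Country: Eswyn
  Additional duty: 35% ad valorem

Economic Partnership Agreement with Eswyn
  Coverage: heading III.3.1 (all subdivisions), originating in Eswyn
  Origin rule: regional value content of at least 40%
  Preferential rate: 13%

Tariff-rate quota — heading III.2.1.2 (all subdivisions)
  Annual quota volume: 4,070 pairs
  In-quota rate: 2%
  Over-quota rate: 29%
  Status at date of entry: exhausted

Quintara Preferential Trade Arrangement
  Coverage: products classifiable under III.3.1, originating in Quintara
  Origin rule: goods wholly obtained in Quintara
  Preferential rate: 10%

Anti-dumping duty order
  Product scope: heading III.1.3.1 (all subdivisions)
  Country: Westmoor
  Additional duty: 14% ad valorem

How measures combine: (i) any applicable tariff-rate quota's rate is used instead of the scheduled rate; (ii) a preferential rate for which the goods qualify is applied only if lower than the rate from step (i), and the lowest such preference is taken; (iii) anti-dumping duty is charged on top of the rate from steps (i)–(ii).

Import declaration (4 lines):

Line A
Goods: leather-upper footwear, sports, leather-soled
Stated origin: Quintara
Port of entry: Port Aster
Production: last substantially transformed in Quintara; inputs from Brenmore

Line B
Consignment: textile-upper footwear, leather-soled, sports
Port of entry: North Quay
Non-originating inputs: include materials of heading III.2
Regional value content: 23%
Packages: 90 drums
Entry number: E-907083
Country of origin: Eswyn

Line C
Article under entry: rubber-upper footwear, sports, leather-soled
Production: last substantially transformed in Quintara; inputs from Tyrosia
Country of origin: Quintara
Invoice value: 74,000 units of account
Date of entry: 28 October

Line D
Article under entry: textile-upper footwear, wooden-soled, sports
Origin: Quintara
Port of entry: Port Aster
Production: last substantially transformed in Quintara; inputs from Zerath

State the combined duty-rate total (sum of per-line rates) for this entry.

Line A: leather-upper → III.1; leather-soled → III.1.3; sports → III.1.3.3. Scheduled 32%. Quintara agreement on III.3.1: III.1.3.3 not covered. → 32%.
Line B: textile-upper → III.2; leather-soled → III.2.1; sports → III.2.1.2. Scheduled 7%. quota on III.2.1.2 exhausted → over-quota 29%; Eswyn agreement on III.2.2.3: III.2.1.2 not covered; Eswyn agreement on III.3.1: III.2.1.2 not covered; anti-dumping (Eswyn, III.2.1): +35%; total 29% + 35% = 64%. → 64%.
Line C: rubber-upper → III.3; leather-soled → III.3.1; sports → III.3.1.3. Scheduled 8%. Quintara agreement on III.3.1: not wholly obtained. → 8%.
Line D: textile-upper → III.2; wooden-soled → III.2.2; sports → III.2.2.3. Scheduled 31%. Quintara agreement on III.3.1: III.2.2.3 not covered. → 31%.
Sum: 32% + 64% + 8% + 31% = 135%.

135%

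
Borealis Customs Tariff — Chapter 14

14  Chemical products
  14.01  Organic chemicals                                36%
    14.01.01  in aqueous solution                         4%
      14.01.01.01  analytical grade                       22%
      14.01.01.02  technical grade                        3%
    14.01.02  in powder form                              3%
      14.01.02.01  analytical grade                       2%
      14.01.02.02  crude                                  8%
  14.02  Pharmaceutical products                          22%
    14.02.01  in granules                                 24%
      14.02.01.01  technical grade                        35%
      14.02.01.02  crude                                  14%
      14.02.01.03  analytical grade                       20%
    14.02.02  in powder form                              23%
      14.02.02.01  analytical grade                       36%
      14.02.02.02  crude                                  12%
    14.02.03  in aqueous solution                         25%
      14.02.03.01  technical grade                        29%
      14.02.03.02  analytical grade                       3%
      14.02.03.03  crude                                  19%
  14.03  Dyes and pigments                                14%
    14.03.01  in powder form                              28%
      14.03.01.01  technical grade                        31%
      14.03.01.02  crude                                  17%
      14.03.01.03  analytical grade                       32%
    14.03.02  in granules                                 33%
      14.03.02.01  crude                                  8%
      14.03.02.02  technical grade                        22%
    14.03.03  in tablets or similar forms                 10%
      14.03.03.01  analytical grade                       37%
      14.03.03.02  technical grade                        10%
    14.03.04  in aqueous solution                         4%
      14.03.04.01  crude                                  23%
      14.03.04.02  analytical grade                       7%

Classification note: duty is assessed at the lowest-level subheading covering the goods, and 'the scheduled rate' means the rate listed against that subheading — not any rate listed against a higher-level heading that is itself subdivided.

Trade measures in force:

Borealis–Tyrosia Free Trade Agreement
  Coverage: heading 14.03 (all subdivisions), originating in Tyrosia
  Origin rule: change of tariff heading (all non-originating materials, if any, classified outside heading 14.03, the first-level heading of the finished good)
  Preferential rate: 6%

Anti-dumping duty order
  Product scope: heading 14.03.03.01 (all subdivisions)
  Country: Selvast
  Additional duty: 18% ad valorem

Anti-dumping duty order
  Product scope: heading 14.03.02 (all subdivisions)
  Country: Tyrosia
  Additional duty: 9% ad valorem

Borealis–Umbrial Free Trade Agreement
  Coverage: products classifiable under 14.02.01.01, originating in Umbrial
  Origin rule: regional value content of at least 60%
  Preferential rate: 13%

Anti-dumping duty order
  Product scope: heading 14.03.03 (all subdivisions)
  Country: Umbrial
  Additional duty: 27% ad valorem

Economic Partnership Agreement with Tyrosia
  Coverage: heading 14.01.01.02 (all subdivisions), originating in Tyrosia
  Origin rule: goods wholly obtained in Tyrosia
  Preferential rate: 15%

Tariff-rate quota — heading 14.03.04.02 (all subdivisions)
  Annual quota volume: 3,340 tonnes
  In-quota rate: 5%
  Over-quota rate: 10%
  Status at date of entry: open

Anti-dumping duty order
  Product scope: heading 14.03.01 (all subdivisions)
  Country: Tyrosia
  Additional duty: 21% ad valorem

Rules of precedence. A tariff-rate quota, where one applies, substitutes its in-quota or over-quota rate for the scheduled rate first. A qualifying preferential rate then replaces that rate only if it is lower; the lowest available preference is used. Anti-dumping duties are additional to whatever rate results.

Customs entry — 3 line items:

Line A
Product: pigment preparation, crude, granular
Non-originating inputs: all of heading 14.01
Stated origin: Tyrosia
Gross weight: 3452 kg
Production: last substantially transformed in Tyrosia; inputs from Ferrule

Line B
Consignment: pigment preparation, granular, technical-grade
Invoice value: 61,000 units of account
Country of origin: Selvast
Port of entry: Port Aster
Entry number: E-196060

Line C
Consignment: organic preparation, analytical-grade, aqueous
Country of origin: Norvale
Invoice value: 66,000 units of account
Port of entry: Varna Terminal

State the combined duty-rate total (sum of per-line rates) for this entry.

Line A: pigment → 14.03; granular → 14.03.02; crude → 14.03.02.01. Scheduled 8%. Tyrosia agreement on 14.03: CTH met → 6% available; Tyrosia agreement on 14.01.01.02: 14.03.02.01 not covered; preferential 6%; anti-dumping (Tyrosia, 14.03.02): +9%; total 6% + 9% = 15%. → 15%.
Line B: pigment → 14.03; granular → 14.03.02; technical-grade → 14.03.02.02. Scheduled 22%. No special measure applies. → 22%.
Line C: organic → 14.01; aqueous → 14.01.01; analytical-grade → 14.01.01.01. Scheduled 22%. No special measure applies. → 22%.
Sum: 15% + 22% + 22% = 59%.

59%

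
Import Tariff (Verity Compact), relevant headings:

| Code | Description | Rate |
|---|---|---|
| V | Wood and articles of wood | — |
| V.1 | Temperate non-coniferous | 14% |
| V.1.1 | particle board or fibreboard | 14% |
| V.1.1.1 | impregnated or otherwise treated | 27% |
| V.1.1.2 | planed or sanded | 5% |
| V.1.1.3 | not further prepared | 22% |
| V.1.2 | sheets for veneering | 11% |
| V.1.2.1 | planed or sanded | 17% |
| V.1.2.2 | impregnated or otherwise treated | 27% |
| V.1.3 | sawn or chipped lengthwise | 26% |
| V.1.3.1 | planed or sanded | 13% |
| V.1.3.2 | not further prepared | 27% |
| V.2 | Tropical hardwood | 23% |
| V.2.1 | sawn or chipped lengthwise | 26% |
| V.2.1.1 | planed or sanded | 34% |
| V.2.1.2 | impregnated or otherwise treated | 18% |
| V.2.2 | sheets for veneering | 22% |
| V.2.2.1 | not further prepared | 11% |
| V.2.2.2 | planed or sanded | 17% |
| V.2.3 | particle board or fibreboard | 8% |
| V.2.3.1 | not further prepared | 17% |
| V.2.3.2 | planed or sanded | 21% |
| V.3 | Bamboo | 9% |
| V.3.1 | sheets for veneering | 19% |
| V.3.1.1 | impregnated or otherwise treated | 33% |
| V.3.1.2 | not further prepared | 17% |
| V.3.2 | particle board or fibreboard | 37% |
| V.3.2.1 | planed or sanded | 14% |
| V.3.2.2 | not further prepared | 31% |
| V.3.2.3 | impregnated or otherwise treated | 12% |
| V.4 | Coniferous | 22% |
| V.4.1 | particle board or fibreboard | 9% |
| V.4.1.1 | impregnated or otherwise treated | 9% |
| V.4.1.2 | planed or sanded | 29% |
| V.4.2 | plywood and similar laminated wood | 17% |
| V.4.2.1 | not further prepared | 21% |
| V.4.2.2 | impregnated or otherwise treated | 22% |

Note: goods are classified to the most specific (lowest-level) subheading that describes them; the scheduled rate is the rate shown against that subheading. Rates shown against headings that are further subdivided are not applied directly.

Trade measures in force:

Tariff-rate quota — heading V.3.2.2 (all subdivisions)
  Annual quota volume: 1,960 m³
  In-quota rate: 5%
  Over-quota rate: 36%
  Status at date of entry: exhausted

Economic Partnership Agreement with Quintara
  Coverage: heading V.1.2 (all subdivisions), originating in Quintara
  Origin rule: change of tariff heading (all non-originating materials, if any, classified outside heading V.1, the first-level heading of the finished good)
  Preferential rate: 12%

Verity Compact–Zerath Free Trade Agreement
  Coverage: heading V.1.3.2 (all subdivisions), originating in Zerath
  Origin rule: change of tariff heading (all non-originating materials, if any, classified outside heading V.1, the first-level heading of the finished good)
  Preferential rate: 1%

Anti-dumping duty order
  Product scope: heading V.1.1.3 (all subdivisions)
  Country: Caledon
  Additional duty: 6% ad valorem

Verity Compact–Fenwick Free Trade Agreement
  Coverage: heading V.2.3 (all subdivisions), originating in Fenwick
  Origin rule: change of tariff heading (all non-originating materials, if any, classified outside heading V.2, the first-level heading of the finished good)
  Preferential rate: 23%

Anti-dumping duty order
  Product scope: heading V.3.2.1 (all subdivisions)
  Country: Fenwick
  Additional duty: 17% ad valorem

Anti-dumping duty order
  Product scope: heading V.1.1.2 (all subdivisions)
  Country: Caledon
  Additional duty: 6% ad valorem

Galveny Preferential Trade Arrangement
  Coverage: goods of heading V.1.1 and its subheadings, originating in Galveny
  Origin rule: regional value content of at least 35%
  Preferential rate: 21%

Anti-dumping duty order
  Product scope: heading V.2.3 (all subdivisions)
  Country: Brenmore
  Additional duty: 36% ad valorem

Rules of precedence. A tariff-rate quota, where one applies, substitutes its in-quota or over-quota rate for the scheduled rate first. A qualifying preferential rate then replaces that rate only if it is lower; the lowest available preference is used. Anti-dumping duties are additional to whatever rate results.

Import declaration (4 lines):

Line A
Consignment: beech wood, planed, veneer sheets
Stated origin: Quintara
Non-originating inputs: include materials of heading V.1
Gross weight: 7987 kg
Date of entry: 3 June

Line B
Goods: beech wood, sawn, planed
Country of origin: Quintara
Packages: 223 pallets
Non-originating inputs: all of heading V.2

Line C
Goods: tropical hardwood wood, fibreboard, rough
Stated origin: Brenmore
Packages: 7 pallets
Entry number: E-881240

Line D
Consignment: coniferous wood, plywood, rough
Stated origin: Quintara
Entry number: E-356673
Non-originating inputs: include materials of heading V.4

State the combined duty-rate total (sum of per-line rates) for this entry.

104%

Line A: beech → V.1; veneer sheets → V.1.2; planed → V.1.2.1. Scheduled 17%. Quintara agreement on V.1.2: CTH not met. → 17%.
Line B: beech → V.1; sawn → V.1.3; planed → V.1.3.1. Scheduled 13%. Quintara agreement on V.1.2: V.1.3.1 not covered. → 13%.
Line C: tropical hardwood → V.2; fibreboard → V.2.3; rough → V.2.3.1. Scheduled 17%. anti-dumping (Brenmore, V.2.3): +36%; total 17% + 36% = 53%. → 53%.
Line D: coniferous → V.4; plywood → V.4.2; rough → V.4.2.1. Scheduled 21%. Quintara agreement on V.1.2: V.4.2.1 not covered. → 21%.
Sum: 17% + 13% + 53% + 21% = 104%.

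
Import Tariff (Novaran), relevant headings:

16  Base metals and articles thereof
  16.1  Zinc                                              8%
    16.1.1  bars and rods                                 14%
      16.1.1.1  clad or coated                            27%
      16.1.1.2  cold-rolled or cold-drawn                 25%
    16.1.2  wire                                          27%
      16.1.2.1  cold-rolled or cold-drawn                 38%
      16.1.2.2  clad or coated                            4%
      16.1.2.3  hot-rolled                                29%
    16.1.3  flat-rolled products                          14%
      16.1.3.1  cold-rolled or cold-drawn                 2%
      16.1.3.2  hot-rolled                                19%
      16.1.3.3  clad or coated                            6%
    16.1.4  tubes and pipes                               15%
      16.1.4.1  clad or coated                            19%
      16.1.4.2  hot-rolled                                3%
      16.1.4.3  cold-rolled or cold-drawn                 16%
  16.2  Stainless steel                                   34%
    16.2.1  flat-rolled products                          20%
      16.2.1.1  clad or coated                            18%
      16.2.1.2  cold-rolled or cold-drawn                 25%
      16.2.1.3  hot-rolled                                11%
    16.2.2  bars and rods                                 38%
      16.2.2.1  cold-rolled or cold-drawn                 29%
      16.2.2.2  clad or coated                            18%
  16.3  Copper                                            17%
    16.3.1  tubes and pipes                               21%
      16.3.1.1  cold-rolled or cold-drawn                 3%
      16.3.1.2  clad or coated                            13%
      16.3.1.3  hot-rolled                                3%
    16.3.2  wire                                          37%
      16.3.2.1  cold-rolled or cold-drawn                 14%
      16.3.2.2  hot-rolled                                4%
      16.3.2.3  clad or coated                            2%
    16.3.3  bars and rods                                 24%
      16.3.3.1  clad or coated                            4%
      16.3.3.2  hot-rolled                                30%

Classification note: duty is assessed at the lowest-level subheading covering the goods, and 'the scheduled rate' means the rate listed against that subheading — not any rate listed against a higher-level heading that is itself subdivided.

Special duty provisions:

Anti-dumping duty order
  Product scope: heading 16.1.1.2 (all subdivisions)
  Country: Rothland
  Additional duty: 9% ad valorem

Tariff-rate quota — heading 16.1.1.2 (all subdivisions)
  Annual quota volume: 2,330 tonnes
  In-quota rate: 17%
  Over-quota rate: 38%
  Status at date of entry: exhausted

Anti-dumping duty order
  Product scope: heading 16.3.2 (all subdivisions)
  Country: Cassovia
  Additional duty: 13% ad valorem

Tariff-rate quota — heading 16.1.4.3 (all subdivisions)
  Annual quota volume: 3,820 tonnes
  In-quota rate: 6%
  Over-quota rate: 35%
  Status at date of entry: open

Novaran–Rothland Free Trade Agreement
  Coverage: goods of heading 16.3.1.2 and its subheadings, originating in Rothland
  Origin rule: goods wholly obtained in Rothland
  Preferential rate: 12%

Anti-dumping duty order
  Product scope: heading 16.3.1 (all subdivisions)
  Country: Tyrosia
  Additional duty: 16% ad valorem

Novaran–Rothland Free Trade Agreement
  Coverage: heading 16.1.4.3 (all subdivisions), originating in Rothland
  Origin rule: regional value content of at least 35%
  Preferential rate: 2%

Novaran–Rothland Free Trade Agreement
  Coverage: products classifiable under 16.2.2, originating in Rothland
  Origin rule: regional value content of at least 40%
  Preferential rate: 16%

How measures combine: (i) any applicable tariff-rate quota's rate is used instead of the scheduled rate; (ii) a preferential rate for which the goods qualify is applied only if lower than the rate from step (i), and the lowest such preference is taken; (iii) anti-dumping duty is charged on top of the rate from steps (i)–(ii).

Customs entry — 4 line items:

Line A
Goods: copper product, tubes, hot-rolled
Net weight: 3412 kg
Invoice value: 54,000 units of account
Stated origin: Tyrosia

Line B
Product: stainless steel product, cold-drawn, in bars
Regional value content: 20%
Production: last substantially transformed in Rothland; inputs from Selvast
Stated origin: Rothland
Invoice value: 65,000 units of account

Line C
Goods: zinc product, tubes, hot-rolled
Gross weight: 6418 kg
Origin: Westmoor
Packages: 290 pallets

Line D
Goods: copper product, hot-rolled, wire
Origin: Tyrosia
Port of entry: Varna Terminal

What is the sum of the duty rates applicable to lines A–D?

55%

Line A: copper → 16.3; tubes → 16.3.1; hot-rolled → 16.3.1.3. Scheduled 3%. anti-dumping (Tyrosia, 16.3.1): +16%; total 3% + 16% = 19%. → 19%.
Line B: stainless steel → 16.2; in bars → 16.2.2; cold-drawn → 16.2.2.1. Scheduled 29%. Rothland agreement on 16.3.1.2: 16.2.2.1 not covered; Rothland agreement on 16.1.4.3: 16.2.2.1 not covered; Rothland agreement on 16.2.2: RVC < 40%. → 29%.
Line C: zinc → 16.1; tubes → 16.1.4; hot-rolled → 16.1.4.2. Scheduled 3%. No special measure applies. → 3%.
Line D: copper → 16.3; wire → 16.3.2; hot-rolled → 16.3.2.2. Scheduled 4%. No special measure applies. → 4%.
Sum: 19% + 29% + 3% + 4% = 55%.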